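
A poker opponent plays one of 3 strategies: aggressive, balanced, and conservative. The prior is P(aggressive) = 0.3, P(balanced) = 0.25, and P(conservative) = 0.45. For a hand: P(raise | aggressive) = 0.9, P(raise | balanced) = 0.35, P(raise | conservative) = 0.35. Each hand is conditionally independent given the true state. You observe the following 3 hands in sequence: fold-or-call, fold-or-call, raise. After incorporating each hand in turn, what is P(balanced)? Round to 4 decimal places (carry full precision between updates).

After 'fold-or-call': normaliser = 0.1·0.3000 + 0.65·0.2500 + 0.65·0.4500; P(aggressive) ≈ 0.0619, P(balanced) ≈ 0.3351, P(conservative) ≈ 0.6031
After 'fold-or-call': normaliser = 0.1·0.0619 + 0.65·0.3351 + 0.65·0.6031; P(aggressive) ≈ 0.0100, P(balanced) ≈ 0.3536, P(conservative) ≈ 0.6364
After 'raise': normaliser = 0.9·0.0100 + 0.35·0.3536 + 0.35·0.6364; P(aggressive) ≈ 0.0254, P(balanced) ≈ 0.3481, P(conservative) ≈ 0.6265

0.3481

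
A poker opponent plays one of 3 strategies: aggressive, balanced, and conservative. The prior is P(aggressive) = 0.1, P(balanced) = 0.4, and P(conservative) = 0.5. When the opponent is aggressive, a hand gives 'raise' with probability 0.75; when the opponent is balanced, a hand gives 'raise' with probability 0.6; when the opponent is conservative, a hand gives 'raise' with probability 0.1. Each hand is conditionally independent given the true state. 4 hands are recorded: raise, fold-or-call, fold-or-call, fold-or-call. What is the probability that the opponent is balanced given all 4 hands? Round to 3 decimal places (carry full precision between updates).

After 'raise': normaliser = 0.75·0.1000 + 0.6·0.4000 + 0.1·0.5000; P(aggressive) ≈ 0.2055, P(balanced) ≈ 0.6575, P(conservative) ≈ 0.1370
After 'fold-or-call': normaliser = 0.25·0.2055 + 0.4·0.6575 + 0.9·0.1370; P(aggressive) ≈ 0.1174, P(balanced) ≈ 0.6009, P(conservative) ≈ 0.2817
After 'fold-or-call': normaliser = 0.25·0.1174 + 0.4·0.6009 + 0.9·0.2817; P(aggressive) ≈ 0.0561, P(balanced) ≈ 0.4594, P(conservative) ≈ 0.4845
After 'fold-or-call': normaliser = 0.25·0.0561 + 0.4·0.4594 + 0.9·0.4845; P(aggressive) ≈ 0.0221, P(balanced) ≈ 0.2899, P(conservative) ≈ 0.6880

0.290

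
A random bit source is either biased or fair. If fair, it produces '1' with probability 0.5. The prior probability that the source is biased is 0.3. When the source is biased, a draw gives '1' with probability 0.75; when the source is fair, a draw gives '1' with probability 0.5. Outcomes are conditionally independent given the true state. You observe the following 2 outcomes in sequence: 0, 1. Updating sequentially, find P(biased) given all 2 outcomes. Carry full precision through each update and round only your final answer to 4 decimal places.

0.2432

After '0': P(biased) = 0.25·0.3000 / (0.25·0.3000 + 0.5·0.7000) ≈ 0.1765
After '1': P(biased) = 0.75·0.1765 / (0.75·0.1765 + 0.5·0.8235) ≈ 0.2432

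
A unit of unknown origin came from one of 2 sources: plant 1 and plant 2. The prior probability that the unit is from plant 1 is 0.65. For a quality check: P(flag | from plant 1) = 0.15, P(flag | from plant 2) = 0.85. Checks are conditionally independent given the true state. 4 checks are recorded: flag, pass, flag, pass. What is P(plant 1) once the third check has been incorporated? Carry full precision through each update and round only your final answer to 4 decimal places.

Each posterior becomes the prior for the next update.
After 'flag': P(plant 1) = 0.15·0.6500 / (0.15·0.6500 + 0.85·0.3500) ≈ 0.2468
After 'pass': P(plant 1) = 0.85·0.2468 / (0.85·0.2468 + 0.15·0.7532) ≈ 0.6500
After 'flag': P(plant 1) = 0.15·0.6500 / (0.15·0.6500 + 0.85·0.3500) ≈ 0.2468

0.2468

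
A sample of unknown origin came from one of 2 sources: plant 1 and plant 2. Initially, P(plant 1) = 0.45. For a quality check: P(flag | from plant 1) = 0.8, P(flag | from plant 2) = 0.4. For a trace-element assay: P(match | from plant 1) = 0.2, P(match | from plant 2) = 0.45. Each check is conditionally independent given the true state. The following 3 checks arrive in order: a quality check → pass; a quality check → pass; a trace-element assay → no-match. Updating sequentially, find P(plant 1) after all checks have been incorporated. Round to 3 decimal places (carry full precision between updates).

Each posterior becomes the prior for the next update.
After a quality check='pass': P(plant 1) = 0.2·0.4500 / (0.2·0.4500 + 0.6·0.5500) ≈ 0.2143
After a quality check='pass': P(plant 1) = 0.2·0.2143 / (0.2·0.2143 + 0.6·0.7857) ≈ 0.0833
After a trace-element assay='no-match': P(plant 1) = 0.8·0.0833 / (0.8·0.0833 + 0.55·0.9167) ≈ 0.1168

0.117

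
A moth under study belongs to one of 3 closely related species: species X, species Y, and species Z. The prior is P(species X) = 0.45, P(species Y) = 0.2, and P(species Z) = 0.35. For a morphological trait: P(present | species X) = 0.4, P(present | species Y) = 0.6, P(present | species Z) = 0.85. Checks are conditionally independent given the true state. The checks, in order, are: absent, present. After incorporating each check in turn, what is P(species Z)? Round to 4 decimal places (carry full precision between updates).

After 'absent': normaliser = 0.6·0.4500 + 0.4·0.2000 + 0.15·0.3500; P(species X) ≈ 0.6708, P(species Y) ≈ 0.1988, P(species Z) ≈ 0.1304
After 'present': normaliser = 0.4·0.6708 + 0.6·0.1988 + 0.85·0.1304; P(species X) ≈ 0.5383, P(species Y) ≈ 0.2393, P(species Z) ≈ 0.2224

0.2224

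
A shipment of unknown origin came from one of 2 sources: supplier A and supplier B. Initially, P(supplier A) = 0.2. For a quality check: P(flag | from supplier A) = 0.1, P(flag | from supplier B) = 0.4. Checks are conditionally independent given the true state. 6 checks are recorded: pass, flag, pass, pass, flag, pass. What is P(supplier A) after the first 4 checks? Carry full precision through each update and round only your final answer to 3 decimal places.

After 'pass': P(supplier A) = 0.9·0.2000 / (0.9·0.2000 + 0.6·0.8000) ≈ 0.2727
After 'flag': P(supplier A) = 0.1·0.2727 / (0.1·0.2727 + 0.4·0.7273) ≈ 0.0857
After 'pass': P(supplier A) = 0.9·0.0857 / (0.9·0.0857 + 0.6·0.9143) ≈ 0.1233
After 'pass': P(supplier A) = 0.9·0.1233 / (0.9·0.1233 + 0.6·0.8767) ≈ 0.1742

0.174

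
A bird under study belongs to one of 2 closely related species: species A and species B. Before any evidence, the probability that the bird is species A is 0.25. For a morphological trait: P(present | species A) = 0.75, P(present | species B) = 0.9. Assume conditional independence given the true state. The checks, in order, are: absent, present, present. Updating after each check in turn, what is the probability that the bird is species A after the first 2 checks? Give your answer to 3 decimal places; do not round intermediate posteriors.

After 'absent': P(species A) = 0.25·0.2500 / (0.25·0.2500 + 0.1·0.7500) ≈ 0.4545
After 'present': P(species A) = 0.75·0.4545 / (0.75·0.4545 + 0.9·0.5455) ≈ 0.4098

0.410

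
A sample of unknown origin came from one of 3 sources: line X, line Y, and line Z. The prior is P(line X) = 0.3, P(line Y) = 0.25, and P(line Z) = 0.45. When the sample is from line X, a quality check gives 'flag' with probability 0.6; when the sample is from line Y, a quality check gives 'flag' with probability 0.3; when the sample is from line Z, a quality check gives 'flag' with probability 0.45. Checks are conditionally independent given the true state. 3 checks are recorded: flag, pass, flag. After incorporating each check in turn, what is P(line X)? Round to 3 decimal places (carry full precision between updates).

After 'flag': normaliser = 0.6·0.3000 + 0.3·0.2500 + 0.45·0.4500; P(line X) ≈ 0.3934, P(line Y) ≈ 0.1639, P(line Z) ≈ 0.4426
After 'pass': normaliser = 0.4·0.3934 + 0.7·0.1639 + 0.55·0.4426; P(line X) ≈ 0.3052, P(line Y) ≈ 0.2226, P(line Z) ≈ 0.4722
After 'flag': normaliser = 0.6·0.3052 + 0.3·0.2226 + 0.45·0.4722; P(line X) ≈ 0.3961, P(line Y) ≈ 0.1444, P(line Z) ≈ 0.4595

0.396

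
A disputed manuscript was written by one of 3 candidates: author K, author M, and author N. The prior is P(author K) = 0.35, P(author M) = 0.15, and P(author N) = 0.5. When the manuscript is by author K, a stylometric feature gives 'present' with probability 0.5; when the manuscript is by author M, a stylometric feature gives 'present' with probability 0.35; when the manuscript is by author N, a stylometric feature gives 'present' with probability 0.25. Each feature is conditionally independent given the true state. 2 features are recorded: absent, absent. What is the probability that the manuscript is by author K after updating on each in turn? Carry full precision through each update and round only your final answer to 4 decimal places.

After 'absent': normaliser = 0.5·0.3500 + 0.65·0.1500 + 0.75·0.5000; P(author K) ≈ 0.2703, P(author M) ≈ 0.1506, P(author N) ≈ 0.5792
After 'absent': normaliser = 0.5·0.2703 + 0.65·0.1506 + 0.75·0.5792; P(author K) ≈ 0.2025, P(author M) ≈ 0.1467, P(author N) ≈ 0.6509

0.2025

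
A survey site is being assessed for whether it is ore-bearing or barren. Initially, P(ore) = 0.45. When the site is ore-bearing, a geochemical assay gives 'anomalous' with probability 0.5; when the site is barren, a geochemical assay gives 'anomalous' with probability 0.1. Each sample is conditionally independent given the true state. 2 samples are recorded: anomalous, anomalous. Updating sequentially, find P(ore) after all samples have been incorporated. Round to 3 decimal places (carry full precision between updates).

0.953

After 'anomalous': P(ore) = 0.5·0.4500 / (0.5·0.4500 + 0.1·0.5500) ≈ 0.8036
After 'anomalous': P(ore) = 0.5·0.8036 / (0.5·0.8036 + 0.1·0.1964) ≈ 0.9534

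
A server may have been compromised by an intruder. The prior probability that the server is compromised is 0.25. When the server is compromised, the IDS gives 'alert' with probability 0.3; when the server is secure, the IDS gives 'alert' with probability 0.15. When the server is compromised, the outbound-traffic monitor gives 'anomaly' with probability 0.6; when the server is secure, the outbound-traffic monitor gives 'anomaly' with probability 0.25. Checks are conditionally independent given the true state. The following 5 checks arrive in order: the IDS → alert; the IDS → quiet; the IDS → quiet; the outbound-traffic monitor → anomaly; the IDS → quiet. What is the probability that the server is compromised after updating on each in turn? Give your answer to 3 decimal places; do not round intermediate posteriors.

0.472

After the IDS='alert': P(compromised) = 0.3·0.2500 / (0.3·0.2500 + 0.15·0.7500) ≈ 0.4000
After the IDS='quiet': P(compromised) = 0.7·0.4000 / (0.7·0.4000 + 0.85·0.6000) ≈ 0.3544
After the IDS='quiet': P(compromised) = 0.7·0.3544 / (0.7·0.3544 + 0.85·0.6456) ≈ 0.3114
After the outbound-traffic monitor='anomaly': P(compromised) = 0.6·0.3114 / (0.6·0.3114 + 0.25·0.6886) ≈ 0.5204
After the IDS='quiet': P(compromised) = 0.7·0.5204 / (0.7·0.5204 + 0.85·0.4796) ≈ 0.4719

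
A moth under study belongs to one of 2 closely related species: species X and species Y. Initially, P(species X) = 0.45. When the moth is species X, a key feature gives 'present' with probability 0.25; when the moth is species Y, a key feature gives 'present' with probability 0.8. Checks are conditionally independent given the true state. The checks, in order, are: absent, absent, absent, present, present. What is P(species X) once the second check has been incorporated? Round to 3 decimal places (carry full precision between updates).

0.920

After 'absent': P(species X) = 0.75·0.4500 / (0.75·0.4500 + 0.2·0.5500) ≈ 0.7542
After 'absent': P(species X) = 0.75·0.7542 / (0.75·0.7542 + 0.2·0.2458) ≈ 0.9200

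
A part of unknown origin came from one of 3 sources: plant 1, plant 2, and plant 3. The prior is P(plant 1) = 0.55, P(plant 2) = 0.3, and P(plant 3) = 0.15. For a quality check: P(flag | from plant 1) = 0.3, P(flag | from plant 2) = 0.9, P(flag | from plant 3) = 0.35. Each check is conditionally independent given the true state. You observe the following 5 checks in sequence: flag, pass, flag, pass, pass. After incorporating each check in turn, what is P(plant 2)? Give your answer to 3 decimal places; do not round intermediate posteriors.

After 'flag': normaliser = 0.3·0.5500 + 0.9·0.3000 + 0.35·0.1500; P(plant 1) ≈ 0.3385, P(plant 2) ≈ 0.5538, P(plant 3) ≈ 0.1077
After 'pass': normaliser = 0.7·0.3385 + 0.1·0.5538 + 0.65·0.1077; P(plant 1) ≈ 0.6539, P(plant 2) ≈ 0.1529, P(plant 3) ≈ 0.1932
After 'flag': normaliser = 0.3·0.6539 + 0.9·0.1529 + 0.35·0.1932; P(plant 1) ≈ 0.4888, P(plant 2) ≈ 0.3428, P(plant 3) ≈ 0.1685
After 'pass': normaliser = 0.7·0.4888 + 0.1·0.3428 + 0.65·0.1685; P(plant 1) ≈ 0.7041, P(plant 2) ≈ 0.0705, P(plant 3) ≈ 0.2254
After 'pass': normaliser = 0.7·0.7041 + 0.1·0.0705 + 0.65·0.2254; P(plant 1) ≈ 0.7625, P(plant 2) ≈ 0.0109, P(plant 3) ≈ 0.2266

0.011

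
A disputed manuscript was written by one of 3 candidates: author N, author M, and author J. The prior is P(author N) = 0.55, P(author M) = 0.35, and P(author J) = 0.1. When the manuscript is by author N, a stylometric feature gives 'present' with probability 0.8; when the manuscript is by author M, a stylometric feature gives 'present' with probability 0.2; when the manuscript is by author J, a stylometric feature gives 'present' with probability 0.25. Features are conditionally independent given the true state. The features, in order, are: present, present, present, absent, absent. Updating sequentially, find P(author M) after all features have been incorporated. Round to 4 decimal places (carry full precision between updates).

0.1286

Apply Bayes' rule sequentially, carrying P(author M) forward.
After 'present': normaliser = 0.8·0.5500 + 0.2·0.3500 + 0.25·0.1000; P(author N) ≈ 0.8224, P(author M) ≈ 0.1308, P(author J) ≈ 0.0467
After 'present': normaliser = 0.8·0.8224 + 0.2·0.1308 + 0.25·0.0467; P(author N) ≈ 0.9456, P(author M) ≈ 0.0376, P(author J) ≈ 0.0168
After 'present': normaliser = 0.8·0.9456 + 0.2·0.0376 + 0.25·0.0168; P(author N) ≈ 0.9847, P(author M) ≈ 0.0098, P(author J) ≈ 0.0055
After 'absent': normaliser = 0.2·0.9847 + 0.8·0.0098 + 0.75·0.0055; P(author N) ≈ 0.9429, P(author M) ≈ 0.0375, P(author J) ≈ 0.0196
After 'absent': normaliser = 0.2·0.9429 + 0.8·0.0375 + 0.75·0.0196; P(author N) ≈ 0.8083, P(author M) ≈ 0.1286, P(author J) ≈ 0.0631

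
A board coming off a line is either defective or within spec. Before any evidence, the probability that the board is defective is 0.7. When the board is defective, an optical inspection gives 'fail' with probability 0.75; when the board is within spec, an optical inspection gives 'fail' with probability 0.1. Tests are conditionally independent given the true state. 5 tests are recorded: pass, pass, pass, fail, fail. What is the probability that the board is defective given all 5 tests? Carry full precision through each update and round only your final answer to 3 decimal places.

0.738

Apply Bayes' rule sequentially, carrying P(defective) forward.
After 'pass': P(defective) = 0.25·0.7000 / (0.25·0.7000 + 0.9·0.3000) ≈ 0.3933
After 'pass': P(defective) = 0.25·0.3933 / (0.25·0.3933 + 0.9·0.6067) ≈ 0.1526
After 'pass': P(defective) = 0.25·0.1526 / (0.25·0.1526 + 0.9·0.8474) ≈ 0.0476
After 'fail': P(defective) = 0.75·0.0476 / (0.75·0.0476 + 0.1·0.9524) ≈ 0.2728
After 'fail': P(defective) = 0.75·0.2728 / (0.75·0.2728 + 0.1·0.7272) ≈ 0.7377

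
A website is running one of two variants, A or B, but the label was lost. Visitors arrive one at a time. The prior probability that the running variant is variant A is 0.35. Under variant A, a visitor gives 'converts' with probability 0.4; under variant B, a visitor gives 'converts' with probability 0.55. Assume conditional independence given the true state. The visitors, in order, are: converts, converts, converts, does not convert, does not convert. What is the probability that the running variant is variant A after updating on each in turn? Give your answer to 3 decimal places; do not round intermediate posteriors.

0.269

After 'converts': P(A) = 0.4·0.3500 / (0.4·0.3500 + 0.55·0.6500) ≈ 0.2814
After 'converts': P(A) = 0.4·0.2814 / (0.4·0.2814 + 0.55·0.7186) ≈ 0.2217
After 'converts': P(A) = 0.4·0.2217 / (0.4·0.2217 + 0.55·0.7783) ≈ 0.1716
After 'does not convert': P(A) = 0.6·0.1716 / (0.6·0.1716 + 0.45·0.8284) ≈ 0.2164
After 'does not convert': P(A) = 0.6·0.2164 / (0.6·0.2164 + 0.45·0.7836) ≈ 0.2691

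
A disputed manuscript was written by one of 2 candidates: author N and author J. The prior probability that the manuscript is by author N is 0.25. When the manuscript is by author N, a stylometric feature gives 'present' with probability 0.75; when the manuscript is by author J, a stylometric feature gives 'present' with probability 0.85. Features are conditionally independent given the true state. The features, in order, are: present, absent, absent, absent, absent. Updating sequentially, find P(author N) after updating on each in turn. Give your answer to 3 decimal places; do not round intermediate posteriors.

After 'present': P(author N) = 0.75·0.2500 / (0.75·0.2500 + 0.85·0.7500) ≈ 0.2273
After 'absent': P(author N) = 0.25·0.2273 / (0.25·0.2273 + 0.15·0.7727) ≈ 0.3289
After 'absent': P(author N) = 0.25·0.3289 / (0.25·0.3289 + 0.15·0.6711) ≈ 0.4496
After 'absent': P(author N) = 0.25·0.4496 / (0.25·0.4496 + 0.15·0.5504) ≈ 0.5766
After 'absent': P(author N) = 0.25·0.5766 / (0.25·0.5766 + 0.15·0.4234) ≈ 0.6941

0.694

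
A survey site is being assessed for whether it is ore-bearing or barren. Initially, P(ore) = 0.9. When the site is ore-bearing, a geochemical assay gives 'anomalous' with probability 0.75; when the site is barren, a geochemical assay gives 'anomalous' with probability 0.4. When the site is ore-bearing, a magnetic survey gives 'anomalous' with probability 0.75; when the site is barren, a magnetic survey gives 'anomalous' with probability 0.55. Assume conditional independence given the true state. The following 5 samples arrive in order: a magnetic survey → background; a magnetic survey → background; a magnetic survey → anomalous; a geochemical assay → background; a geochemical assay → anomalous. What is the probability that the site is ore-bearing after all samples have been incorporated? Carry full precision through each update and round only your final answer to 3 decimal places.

After a magnetic survey='background': P(ore) = 0.25·0.9000 / (0.25·0.9000 + 0.45·0.1000) ≈ 0.8333
After a magnetic survey='background': P(ore) = 0.25·0.8333 / (0.25·0.8333 + 0.45·0.1667) ≈ 0.7353
After a magnetic survey='anomalous': P(ore) = 0.75·0.7353 / (0.75·0.7353 + 0.55·0.2647) ≈ 0.7911
After a geochemical assay='background': P(ore) = 0.25·0.7911 / (0.25·0.7911 + 0.6·0.2089) ≈ 0.6121
After a geochemical assay='anomalous': P(ore) = 0.75·0.6121 / (0.75·0.6121 + 0.4·0.3879) ≈ 0.7474

0.747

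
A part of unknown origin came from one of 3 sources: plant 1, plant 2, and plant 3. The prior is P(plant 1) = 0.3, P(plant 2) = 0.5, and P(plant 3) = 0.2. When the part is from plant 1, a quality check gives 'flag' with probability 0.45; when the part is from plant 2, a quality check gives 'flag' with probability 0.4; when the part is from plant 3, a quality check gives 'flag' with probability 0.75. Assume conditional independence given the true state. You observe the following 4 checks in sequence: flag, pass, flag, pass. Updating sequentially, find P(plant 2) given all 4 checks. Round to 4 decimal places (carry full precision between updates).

After 'flag': normaliser = 0.45·0.3000 + 0.4·0.5000 + 0.75·0.2000; P(plant 1) ≈ 0.2784, P(plant 2) ≈ 0.4124, P(plant 3) ≈ 0.3093
After 'pass': normaliser = 0.55·0.2784 + 0.6·0.4124 + 0.25·0.3093; P(plant 1) ≈ 0.3204, P(plant 2) ≈ 0.5178, P(plant 3) ≈ 0.1618
After 'flag': normaliser = 0.45·0.3204 + 0.4·0.5178 + 0.75·0.1618; P(plant 1) ≈ 0.3050, P(plant 2) ≈ 0.4382, P(plant 3) ≈ 0.2568
After 'pass': normaliser = 0.55·0.3050 + 0.6·0.4382 + 0.25·0.2568; P(plant 1) ≈ 0.3390, P(plant 2) ≈ 0.5313, P(plant 3) ≈ 0.1297

0.5313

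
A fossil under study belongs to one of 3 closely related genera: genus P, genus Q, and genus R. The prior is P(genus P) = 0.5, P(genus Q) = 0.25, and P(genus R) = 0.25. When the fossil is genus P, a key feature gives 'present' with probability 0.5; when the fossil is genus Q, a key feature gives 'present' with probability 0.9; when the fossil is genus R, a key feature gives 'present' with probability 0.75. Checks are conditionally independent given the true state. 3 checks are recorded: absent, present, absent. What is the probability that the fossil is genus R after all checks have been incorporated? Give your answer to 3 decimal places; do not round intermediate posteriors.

0.153

After 'absent': normaliser = 0.5·0.5000 + 0.1·0.2500 + 0.25·0.2500; P(genus P) ≈ 0.7407, P(genus Q) ≈ 0.0741, P(genus R) ≈ 0.1852
After 'present': normaliser = 0.5·0.7407 + 0.9·0.0741 + 0.75·0.1852; P(genus P) ≈ 0.6431, P(genus Q) ≈ 0.1158, P(genus R) ≈ 0.2412
After 'absent': normaliser = 0.5·0.6431 + 0.1·0.1158 + 0.25·0.2412; P(genus P) ≈ 0.8173, P(genus Q) ≈ 0.0294, P(genus R) ≈ 0.1532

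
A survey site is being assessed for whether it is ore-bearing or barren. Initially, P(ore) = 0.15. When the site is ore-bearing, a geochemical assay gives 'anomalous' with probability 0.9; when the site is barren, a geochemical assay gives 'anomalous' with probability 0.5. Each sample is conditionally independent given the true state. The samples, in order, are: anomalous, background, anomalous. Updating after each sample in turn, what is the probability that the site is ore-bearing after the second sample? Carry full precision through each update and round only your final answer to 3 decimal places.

After 'anomalous': P(ore) = 0.9·0.1500 / (0.9·0.1500 + 0.5·0.8500) ≈ 0.2411
After 'background': P(ore) = 0.1·0.2411 / (0.1·0.2411 + 0.5·0.7589) ≈ 0.0597

0.060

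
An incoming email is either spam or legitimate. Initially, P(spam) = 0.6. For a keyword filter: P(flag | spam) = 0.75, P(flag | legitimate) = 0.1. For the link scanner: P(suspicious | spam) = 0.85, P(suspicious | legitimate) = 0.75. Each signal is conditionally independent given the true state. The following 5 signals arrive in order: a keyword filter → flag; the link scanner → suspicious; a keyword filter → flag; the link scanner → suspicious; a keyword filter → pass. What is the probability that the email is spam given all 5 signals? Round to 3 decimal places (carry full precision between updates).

0.968

Apply Bayes' rule sequentially, carrying P(spam) forward.
After a keyword filter='flag': P(spam) = 0.75·0.6000 / (0.75·0.6000 + 0.1·0.4000) ≈ 0.9184
After the link scanner='suspicious': P(spam) = 0.85·0.9184 / (0.85·0.9184 + 0.75·0.0816) ≈ 0.9273
After a keyword filter='flag': P(spam) = 0.75·0.9273 / (0.75·0.9273 + 0.1·0.0727) ≈ 0.9897
After the link scanner='suspicious': P(spam) = 0.85·0.9897 / (0.85·0.9897 + 0.75·0.0103) ≈ 0.9909
After a keyword filter='pass': P(spam) = 0.25·0.9909 / (0.25·0.9909 + 0.9·0.0091) ≈ 0.9678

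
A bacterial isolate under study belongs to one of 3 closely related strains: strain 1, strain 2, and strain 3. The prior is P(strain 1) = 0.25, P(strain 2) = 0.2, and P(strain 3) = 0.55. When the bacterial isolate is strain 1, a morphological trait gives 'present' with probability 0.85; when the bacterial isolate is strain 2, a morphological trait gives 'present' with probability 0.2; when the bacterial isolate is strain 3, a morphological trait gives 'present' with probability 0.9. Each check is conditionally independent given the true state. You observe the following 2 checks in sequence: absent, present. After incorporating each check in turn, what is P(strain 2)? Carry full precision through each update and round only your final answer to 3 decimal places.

0.282

After 'absent': normaliser = 0.15·0.2500 + 0.8·0.2000 + 0.1·0.5500; P(strain 1) ≈ 0.1485, P(strain 2) ≈ 0.6337, P(strain 3) ≈ 0.2178
After 'present': normaliser = 0.85·0.1485 + 0.2·0.6337 + 0.9·0.2178; P(strain 1) ≈ 0.2811, P(strain 2) ≈ 0.2822, P(strain 3) ≈ 0.4366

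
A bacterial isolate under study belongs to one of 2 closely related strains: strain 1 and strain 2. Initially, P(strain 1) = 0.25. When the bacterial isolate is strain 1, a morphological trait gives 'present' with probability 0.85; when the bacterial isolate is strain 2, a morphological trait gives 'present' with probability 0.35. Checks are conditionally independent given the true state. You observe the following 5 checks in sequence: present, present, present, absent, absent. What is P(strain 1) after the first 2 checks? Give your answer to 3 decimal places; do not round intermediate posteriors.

After 'present': P(strain 1) = 0.85·0.2500 / (0.85·0.2500 + 0.35·0.7500) ≈ 0.4474
After 'present': P(strain 1) = 0.85·0.4474 / (0.85·0.4474 + 0.35·0.5526) ≈ 0.6628

0.663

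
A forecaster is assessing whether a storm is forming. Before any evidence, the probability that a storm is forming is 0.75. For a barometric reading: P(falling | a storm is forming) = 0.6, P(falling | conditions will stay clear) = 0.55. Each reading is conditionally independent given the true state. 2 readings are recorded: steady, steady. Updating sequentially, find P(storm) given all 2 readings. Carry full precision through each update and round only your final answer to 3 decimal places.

0.703

After 'steady': P(storm) = 0.4·0.7500 / (0.4·0.7500 + 0.45·0.2500) ≈ 0.7273
After 'steady': P(storm) = 0.4·0.7273 / (0.4·0.7273 + 0.45·0.2727) ≈ 0.7033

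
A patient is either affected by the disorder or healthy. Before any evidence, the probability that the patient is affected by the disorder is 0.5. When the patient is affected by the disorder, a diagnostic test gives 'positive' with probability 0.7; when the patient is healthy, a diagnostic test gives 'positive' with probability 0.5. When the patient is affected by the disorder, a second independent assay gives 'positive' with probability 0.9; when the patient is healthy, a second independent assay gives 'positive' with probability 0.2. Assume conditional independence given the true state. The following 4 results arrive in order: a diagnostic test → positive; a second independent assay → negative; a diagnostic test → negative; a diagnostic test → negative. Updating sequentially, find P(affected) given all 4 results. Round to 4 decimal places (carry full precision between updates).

Apply Bayes' rule sequentially, carrying P(affected) forward.
After a diagnostic test='positive': P(affected) = 0.7·0.5000 / (0.7·0.5000 + 0.5·0.5000) ≈ 0.5833
After a second independent assay='negative': P(affected) = 0.1·0.5833 / (0.1·0.5833 + 0.8·0.4167) ≈ 0.1489
After a diagnostic test='negative': P(affected) = 0.3·0.1489 / (0.3·0.1489 + 0.5·0.8511) ≈ 0.0950
After a diagnostic test='negative': P(affected) = 0.3·0.0950 / (0.3·0.0950 + 0.5·0.9050) ≈ 0.0593

0.0593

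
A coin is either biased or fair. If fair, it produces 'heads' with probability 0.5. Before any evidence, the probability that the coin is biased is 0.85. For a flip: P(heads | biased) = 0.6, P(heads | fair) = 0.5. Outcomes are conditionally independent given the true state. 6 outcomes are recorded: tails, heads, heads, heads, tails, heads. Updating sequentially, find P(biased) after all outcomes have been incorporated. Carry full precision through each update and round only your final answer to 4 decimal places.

Each posterior becomes the prior for the next update.
After 'tails': P(biased) = 0.4·0.8500 / (0.4·0.8500 + 0.5·0.1500) ≈ 0.8193
After 'heads': P(biased) = 0.6·0.8193 / (0.6·0.8193 + 0.5·0.1807) ≈ 0.8447
After 'heads': P(biased) = 0.6·0.8447 / (0.6·0.8447 + 0.5·0.1553) ≈ 0.8672
After 'heads': P(biased) = 0.6·0.8672 / (0.6·0.8672 + 0.5·0.1328) ≈ 0.8868
After 'tails': P(biased) = 0.4·0.8868 / (0.4·0.8868 + 0.5·0.1132) ≈ 0.8624
After 'heads': P(biased) = 0.6·0.8624 / (0.6·0.8624 + 0.5·0.1376) ≈ 0.8826

0.8826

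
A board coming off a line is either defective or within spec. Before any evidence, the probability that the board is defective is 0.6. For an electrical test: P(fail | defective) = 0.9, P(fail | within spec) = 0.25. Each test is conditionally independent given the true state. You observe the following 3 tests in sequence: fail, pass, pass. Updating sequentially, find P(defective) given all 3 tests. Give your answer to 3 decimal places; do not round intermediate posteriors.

0.088

After 'fail': P(defective) = 0.9·0.6000 / (0.9·0.6000 + 0.25·0.4000) ≈ 0.8438
After 'pass': P(defective) = 0.1·0.8438 / (0.1·0.8438 + 0.75·0.1562) ≈ 0.4186
After 'pass': P(defective) = 0.1·0.4186 / (0.1·0.4186 + 0.75·0.5814) ≈ 0.0876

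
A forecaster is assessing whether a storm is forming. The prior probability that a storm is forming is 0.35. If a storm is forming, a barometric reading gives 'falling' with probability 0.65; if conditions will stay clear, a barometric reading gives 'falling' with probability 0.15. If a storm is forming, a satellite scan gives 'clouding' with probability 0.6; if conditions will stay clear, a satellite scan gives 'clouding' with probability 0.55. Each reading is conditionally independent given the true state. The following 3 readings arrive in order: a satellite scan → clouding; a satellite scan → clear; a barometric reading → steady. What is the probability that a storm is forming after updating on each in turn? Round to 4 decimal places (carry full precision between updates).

Each posterior becomes the prior for the next update.
After a satellite scan='clouding': P(storm) = 0.6·0.3500 / (0.6·0.3500 + 0.55·0.6500) ≈ 0.3700
After a satellite scan='clear': P(storm) = 0.4·0.3700 / (0.4·0.3700 + 0.45·0.6300) ≈ 0.3430
After a barometric reading='steady': P(storm) = 0.35·0.3430 / (0.35·0.3430 + 0.85·0.6570) ≈ 0.1770

0.1770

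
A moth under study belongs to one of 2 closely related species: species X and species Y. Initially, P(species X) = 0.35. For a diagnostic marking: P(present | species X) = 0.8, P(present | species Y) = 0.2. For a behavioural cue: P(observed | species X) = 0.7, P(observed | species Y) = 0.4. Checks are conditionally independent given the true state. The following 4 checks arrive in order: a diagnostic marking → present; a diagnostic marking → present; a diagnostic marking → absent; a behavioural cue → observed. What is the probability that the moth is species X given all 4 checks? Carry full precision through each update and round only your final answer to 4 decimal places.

0.7903

After a diagnostic marking='present': P(species X) = 0.8·0.3500 / (0.8·0.3500 + 0.2·0.6500) ≈ 0.6829
After a diagnostic marking='present': P(species X) = 0.8·0.6829 / (0.8·0.6829 + 0.2·0.3171) ≈ 0.8960
After a diagnostic marking='absent': P(species X) = 0.2·0.8960 / (0.2·0.8960 + 0.8·0.1040) ≈ 0.6829
After a behavioural cue='observed': P(species X) = 0.7·0.6829 / (0.7·0.6829 + 0.4·0.3171) ≈ 0.7903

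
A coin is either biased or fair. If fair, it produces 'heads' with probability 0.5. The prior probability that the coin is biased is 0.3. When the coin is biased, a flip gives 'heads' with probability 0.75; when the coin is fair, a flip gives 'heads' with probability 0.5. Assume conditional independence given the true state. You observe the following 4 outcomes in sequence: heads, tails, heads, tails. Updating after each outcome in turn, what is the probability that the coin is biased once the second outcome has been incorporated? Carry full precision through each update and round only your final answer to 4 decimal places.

After 'heads': P(biased) = 0.75·0.3000 / (0.75·0.3000 + 0.5·0.7000) ≈ 0.3913
After 'tails': P(biased) = 0.25·0.3913 / (0.25·0.3913 + 0.5·0.6087) ≈ 0.2432

0.2432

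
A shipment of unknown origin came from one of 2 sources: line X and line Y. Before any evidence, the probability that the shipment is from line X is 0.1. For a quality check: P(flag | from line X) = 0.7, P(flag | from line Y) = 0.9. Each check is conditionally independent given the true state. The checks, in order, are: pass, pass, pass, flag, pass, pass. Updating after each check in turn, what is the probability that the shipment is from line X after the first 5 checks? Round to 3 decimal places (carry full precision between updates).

0.875

After 'pass': P(line X) = 0.3·0.1000 / (0.3·0.1000 + 0.1·0.9000) ≈ 0.2500
After 'pass': P(line X) = 0.3·0.2500 / (0.3·0.2500 + 0.1·0.7500) ≈ 0.5000
After 'pass': P(line X) = 0.3·0.5000 / (0.3·0.5000 + 0.1·0.5000) ≈ 0.7500
After 'flag': P(line X) = 0.7·0.7500 / (0.7·0.7500 + 0.9·0.2500) ≈ 0.7000
After 'pass': P(line X) = 0.3·0.7000 / (0.3·0.7000 + 0.1·0.3000) ≈ 0.8750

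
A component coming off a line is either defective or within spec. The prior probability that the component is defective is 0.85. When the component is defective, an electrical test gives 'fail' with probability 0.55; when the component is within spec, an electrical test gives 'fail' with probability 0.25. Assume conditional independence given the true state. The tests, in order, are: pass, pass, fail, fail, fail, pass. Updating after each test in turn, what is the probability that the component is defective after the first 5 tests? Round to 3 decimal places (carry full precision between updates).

0.956

After 'pass': P(defective) = 0.45·0.8500 / (0.45·0.8500 + 0.75·0.1500) ≈ 0.7727
After 'pass': P(defective) = 0.45·0.7727 / (0.45·0.7727 + 0.75·0.2273) ≈ 0.6711
After 'fail': P(defective) = 0.55·0.6711 / (0.55·0.6711 + 0.25·0.3289) ≈ 0.8178
After 'fail': P(defective) = 0.55·0.8178 / (0.55·0.8178 + 0.25·0.1822) ≈ 0.9080
After 'fail': P(defective) = 0.55·0.9080 / (0.55·0.9080 + 0.25·0.0920) ≈ 0.9560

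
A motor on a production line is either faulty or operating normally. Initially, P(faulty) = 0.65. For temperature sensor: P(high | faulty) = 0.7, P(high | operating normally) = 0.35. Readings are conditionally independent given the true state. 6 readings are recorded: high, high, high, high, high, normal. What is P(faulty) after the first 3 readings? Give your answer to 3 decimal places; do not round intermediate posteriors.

After 'high': P(faulty) = 0.7·0.6500 / (0.7·0.6500 + 0.35·0.3500) ≈ 0.7879
After 'high': P(faulty) = 0.7·0.7879 / (0.7·0.7879 + 0.35·0.2121) ≈ 0.8814
After 'high': P(faulty) = 0.7·0.8814 / (0.7·0.8814 + 0.35·0.1186) ≈ 0.9369

0.937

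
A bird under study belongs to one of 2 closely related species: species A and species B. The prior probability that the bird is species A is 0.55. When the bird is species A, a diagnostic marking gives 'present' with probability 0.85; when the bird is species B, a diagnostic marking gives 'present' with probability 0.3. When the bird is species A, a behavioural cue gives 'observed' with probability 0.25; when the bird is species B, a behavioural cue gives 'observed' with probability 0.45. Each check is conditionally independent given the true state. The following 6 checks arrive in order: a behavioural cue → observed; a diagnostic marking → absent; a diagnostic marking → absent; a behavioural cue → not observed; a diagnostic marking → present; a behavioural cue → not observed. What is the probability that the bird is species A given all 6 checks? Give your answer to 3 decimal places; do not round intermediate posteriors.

After a behavioural cue='observed': P(species A) = 0.25·0.5500 / (0.25·0.5500 + 0.45·0.4500) ≈ 0.4044
After a diagnostic marking='absent': P(species A) = 0.15·0.4044 / (0.15·0.4044 + 0.7·0.5956) ≈ 0.1270
After a diagnostic marking='absent': P(species A) = 0.15·0.1270 / (0.15·0.1270 + 0.7·0.8730) ≈ 0.0302
After a behavioural cue='not observed': P(species A) = 0.75·0.0302 / (0.75·0.0302 + 0.55·0.9698) ≈ 0.0408
After a diagnostic marking='present': P(species A) = 0.85·0.0408 / (0.85·0.0408 + 0.3·0.9592) ≈ 0.1075
After a behavioural cue='not observed': P(species A) = 0.75·0.1075 / (0.75·0.1075 + 0.55·0.8925) ≈ 0.1411

0.141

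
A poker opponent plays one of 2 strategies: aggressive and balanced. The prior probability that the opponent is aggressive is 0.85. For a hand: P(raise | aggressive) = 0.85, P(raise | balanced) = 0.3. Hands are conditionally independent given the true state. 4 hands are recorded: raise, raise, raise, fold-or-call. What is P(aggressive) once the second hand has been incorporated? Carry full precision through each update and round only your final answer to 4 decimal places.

0.9785

Apply Bayes' rule sequentially, carrying P(aggressive) forward.
After 'raise': P(aggressive) = 0.85·0.8500 / (0.85·0.8500 + 0.3·0.1500) ≈ 0.9414
After 'raise': P(aggressive) = 0.85·0.9414 / (0.85·0.9414 + 0.3·0.0586) ≈ 0.9785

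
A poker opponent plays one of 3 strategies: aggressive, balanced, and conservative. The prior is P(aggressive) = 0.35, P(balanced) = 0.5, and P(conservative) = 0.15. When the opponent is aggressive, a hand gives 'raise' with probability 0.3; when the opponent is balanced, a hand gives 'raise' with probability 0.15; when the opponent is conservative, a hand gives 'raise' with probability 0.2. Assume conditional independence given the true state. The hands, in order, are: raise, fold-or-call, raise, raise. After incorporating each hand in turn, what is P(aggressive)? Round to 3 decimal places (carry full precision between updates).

Apply Bayes' rule sequentially, carrying P(aggressive) forward.
After 'raise': normaliser = 0.3·0.3500 + 0.15·0.5000 + 0.2·0.1500; P(aggressive) ≈ 0.5000, P(balanced) ≈ 0.3571, P(conservative) ≈ 0.1429
After 'fold-or-call': normaliser = 0.7·0.5000 + 0.85·0.3571 + 0.8·0.1429; P(aggressive) ≈ 0.4558, P(balanced) ≈ 0.3953, P(conservative) ≈ 0.1488
After 'raise': normaliser = 0.3·0.4558 + 0.15·0.3953 + 0.2·0.1488; P(aggressive) ≈ 0.6056, P(balanced) ≈ 0.2626, P(conservative) ≈ 0.1318
After 'raise': normaliser = 0.3·0.6056 + 0.15·0.2626 + 0.2·0.1318; P(aggressive) ≈ 0.7342, P(balanced) ≈ 0.1592, P(conservative) ≈ 0.1066

0.734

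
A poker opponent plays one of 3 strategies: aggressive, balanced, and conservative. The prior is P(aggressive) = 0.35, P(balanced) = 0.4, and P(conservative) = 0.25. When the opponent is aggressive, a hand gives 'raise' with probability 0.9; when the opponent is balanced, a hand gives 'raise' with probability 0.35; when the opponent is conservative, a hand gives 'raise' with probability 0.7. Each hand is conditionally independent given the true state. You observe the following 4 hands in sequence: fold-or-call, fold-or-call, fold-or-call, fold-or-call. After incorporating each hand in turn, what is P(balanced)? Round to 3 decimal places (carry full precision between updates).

After 'fold-or-call': normaliser = 0.1·0.3500 + 0.65·0.4000 + 0.3·0.2500; P(aggressive) ≈ 0.0946, P(balanced) ≈ 0.7027, P(conservative) ≈ 0.2027
After 'fold-or-call': normaliser = 0.1·0.0946 + 0.65·0.7027 + 0.3·0.2027; P(aggressive) ≈ 0.0179, P(balanced) ≈ 0.8667, P(conservative) ≈ 0.1154
After 'fold-or-call': normaliser = 0.1·0.0179 + 0.65·0.8667 + 0.3·0.1154; P(aggressive) ≈ 0.0030, P(balanced) ≈ 0.9393, P(conservative) ≈ 0.0577
After 'fold-or-call': normaliser = 0.1·0.0030 + 0.65·0.9393 + 0.3·0.0577; P(aggressive) ≈ 0.0005, P(balanced) ≈ 0.9720, P(conservative) ≈ 0.0276

0.972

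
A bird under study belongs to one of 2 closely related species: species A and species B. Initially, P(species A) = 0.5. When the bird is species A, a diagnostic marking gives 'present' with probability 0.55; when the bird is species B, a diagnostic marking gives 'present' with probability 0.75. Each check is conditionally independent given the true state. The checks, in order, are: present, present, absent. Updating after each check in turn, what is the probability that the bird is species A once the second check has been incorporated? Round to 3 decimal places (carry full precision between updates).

0.350

Apply Bayes' rule sequentially, carrying P(species A) forward.
After 'present': P(species A) = 0.55·0.5000 / (0.55·0.5000 + 0.75·0.5000) ≈ 0.4231
After 'present': P(species A) = 0.55·0.4231 / (0.55·0.4231 + 0.75·0.5769) ≈ 0.3497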